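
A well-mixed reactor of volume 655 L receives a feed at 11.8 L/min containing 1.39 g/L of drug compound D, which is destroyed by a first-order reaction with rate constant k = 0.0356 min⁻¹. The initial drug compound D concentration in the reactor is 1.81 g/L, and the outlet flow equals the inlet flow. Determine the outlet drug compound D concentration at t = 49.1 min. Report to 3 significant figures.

V dC/dt = Q(C_in − C) − k V C.
dC/dt = (Q/V) C_in − (Q/V + k) C; effective rate a = Q/V + k = 0.018015 + 0.0356 = 0.053615 min⁻¹.
C_ss = Q C_in/(Q + kV) = 0.46705 g/L; C(t) = C_ss + (C₀ − C_ss) e^(−a t).
C(49.1) = 0.46705 + (1.3429)·e^(−0.053615·49.1) = 0.46705 + (1.3429)·0.071898 = 0.56361 g/L.

0.564 g/L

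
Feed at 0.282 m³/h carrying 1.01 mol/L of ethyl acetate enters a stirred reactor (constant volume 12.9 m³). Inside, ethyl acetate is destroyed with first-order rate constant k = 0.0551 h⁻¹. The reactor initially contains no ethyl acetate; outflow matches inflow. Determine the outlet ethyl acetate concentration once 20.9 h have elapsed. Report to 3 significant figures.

0.229 mol/L

V dC/dt = Q(C_in − C) − k V C.
dC/dt = (Q/V) C_in − (Q/V + k) C; effective rate a = Q/V + k = 0.021860 + 0.0551 = 0.076960 h⁻¹.
C_ss = Q C_in/(Q + kV) = 0.28689 mol/L; C(t) = C_ss + (C₀ − C_ss) e^(−a t).
C(20.9) = 0.28689 + (-0.28689)·e^(−0.076960·20.9) = 0.28689 + (-0.28689)·0.20019 = 0.22946 mol/L.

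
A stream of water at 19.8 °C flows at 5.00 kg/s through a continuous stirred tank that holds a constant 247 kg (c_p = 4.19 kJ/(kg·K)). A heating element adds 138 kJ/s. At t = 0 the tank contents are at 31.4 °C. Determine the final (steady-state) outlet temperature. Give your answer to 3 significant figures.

M c_p dT/dt = ṁ c_p (T_in − T) + Q̇.
At steady state dT/dt = 0 ⇒ T_ss = T_in + Q̇/(ṁ c_p) = 19.8 + 138/(5.00·4.19) = 26.387 °C.

26.4 °C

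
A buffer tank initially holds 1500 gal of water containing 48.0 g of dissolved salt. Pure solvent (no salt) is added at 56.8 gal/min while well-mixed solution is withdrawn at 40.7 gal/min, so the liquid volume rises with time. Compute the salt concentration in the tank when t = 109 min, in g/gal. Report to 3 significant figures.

Let m(t) be the amount of salt. Volume: V(t) = V₀ + (Q_in − Q_out) t = 1500 + 16.100 t; V(109) = 3254.9 gal.
No salt enters, so dm/dt = −Q_out · (m/V).
dm/m = −Q_out dt/(V₀ + 16.100 t); integrating gives ln(m/m₀) = −(Q_out/(Q_in−Q_out)) ln(V/V₀).
m = m₀ (V₀/V)^(Q_out/(Q_in−Q_out)) = 48.0 × (1500/3254.9)^(2.5280) = 6.7721 g.
C = m/V = 6.7721/3254.9 = 0.0020806 g/gal.

0.00208 g/gal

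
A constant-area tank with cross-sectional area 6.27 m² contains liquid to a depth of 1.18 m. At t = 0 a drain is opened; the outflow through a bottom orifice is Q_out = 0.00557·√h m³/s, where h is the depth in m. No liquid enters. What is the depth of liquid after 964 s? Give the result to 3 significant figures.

Unsteady balance on liquid volume: A dh/dt = −0.00557 √h.
∫ h^(−1/2) dh = −(0.00557/A) ∫ dt, giving 2√h = 2√h₀ − (0.00557/A) t.
√h = √1.18 − 0.00557·964/(2·6.27) = 1.0863 − 0.42819 = 0.65809.
h = 0.65809² = 0.43308 m.

0.433 m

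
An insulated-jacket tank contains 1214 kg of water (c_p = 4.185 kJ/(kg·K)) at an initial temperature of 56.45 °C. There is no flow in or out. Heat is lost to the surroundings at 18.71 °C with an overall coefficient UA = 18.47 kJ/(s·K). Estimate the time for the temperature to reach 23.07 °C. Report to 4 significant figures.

M c_p dT/dt = −UA(T − T_amb).
τ = M c_p/UA = 275.073 s; T_ss = T_amb = 18.7100 °C.
T(t) = T_ss + (T₀ − T_ss)e^(−t/τ); set T = 23.07:
t = −τ ln[(T − T_ss)/(T₀ − T_ss)] = −275.073 · ln(0.115527) = 593.675 s.

593.7 s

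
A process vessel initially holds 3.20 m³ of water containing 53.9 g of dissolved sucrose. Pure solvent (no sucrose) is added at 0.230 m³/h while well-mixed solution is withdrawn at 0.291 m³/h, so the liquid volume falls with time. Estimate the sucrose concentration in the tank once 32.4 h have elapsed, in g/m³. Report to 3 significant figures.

0.449 g/m³

Let m(t) be the amount of sucrose. Volume: V(t) = V₀ + (Q_in − Q_out) t = 3.20 − 0.061000 t; V(32.4) = 1.2236 m³.
No sucrose enters, so dm/dt = −Q_out · (m/V).
dm/m = −Q_out dt/(V₀ − 0.061000 t); integrating gives ln(m/m₀) = −(Q_out/(Q_in−Q_out)) ln(V/V₀).
m = m₀ (V₀/V)^(Q_out/(Q_in−Q_out)) = 53.9 × (3.20/1.2236)^(-4.7705) = 0.54936 g.
C = m/V = 0.54936/1.2236 = 0.44897 g/m³.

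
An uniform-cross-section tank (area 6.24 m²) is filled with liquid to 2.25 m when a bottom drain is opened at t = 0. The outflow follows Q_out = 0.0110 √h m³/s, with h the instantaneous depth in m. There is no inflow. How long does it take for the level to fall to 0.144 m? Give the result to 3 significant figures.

1270 s

A dh/dt = −Q_out = −0.0110 √h.
∫ h^(−1/2) dh = −(0.0110/A) ∫ dt, giving 2√h = 2√h₀ − (0.0110/A) t.
t = 2A(√h₀ − √h)/0.0110 = 2·6.24·(√2.25 − √0.144)/0.0110
  = 12.480 × (1.5000 − 0.37947) / 0.0110 = 1271.3 s.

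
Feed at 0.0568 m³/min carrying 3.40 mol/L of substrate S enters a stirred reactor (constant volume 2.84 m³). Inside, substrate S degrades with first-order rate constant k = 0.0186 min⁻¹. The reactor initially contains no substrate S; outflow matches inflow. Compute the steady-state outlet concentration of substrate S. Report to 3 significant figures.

1.76 mol/L

Accumulation = in − out − consumed: V dC/dt = Q C_in − Q C − k V C.
At steady state: 0 = Q C_in − (Q + kV) C_ss, so C_ss = Q C_in/(Q + kV).
C_ss = 0.0568·3.40/(0.0568 + 0.0186·2.84) = 0.19312/0.10962 = 1.7617 mol/L.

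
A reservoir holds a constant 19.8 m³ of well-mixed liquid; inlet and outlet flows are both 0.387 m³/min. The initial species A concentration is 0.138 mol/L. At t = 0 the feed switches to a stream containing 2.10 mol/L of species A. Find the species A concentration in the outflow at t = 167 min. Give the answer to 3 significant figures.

Unsteady species balance (constant V, well mixed): V dC/dt = Q(C_in − C).
Rewrite as dC/dt + C/τ = C_in/τ, τ = V/Q = 51.163 min.
Solution: C(t) = C_in + (C₀ − C_in) e^(−t/τ).
C(167) = 2.10 + (0.138 − 2.10)·e^(−167/51.163) = 2.10 + (-1.9620)·0.038232 = 2.0250 mol/L.

2.02 mol/L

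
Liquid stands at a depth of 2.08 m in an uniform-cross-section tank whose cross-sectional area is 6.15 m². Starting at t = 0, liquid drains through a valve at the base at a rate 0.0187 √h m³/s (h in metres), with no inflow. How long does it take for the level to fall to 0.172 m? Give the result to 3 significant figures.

A dh/dt = −Q_out = −0.0187 √h.
This is separable: 2 d(√h)/dt = −0.0187/A, so √h = √h₀ − (0.0187/(2A)) t.
t = 2A(√h₀ − √h)/0.0187 = 2·6.15·(√2.08 − √0.172)/0.0187
  = 12.300 × (1.4422 − 0.41473) / 0.0187 = 675.84 s.

676 s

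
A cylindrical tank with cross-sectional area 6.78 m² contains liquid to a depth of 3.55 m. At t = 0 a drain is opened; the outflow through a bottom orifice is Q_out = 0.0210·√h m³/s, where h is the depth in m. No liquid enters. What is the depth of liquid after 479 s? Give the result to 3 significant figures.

With no inflow, A dh/dt = −0.0210 √h.
∫ h^(−1/2) dh = −(0.0210/A) ∫ dt, giving 2√h = 2√h₀ − (0.0210/A) t.
√h = √3.55 − 0.0210·479/(2·6.78) = 1.8841 − 0.74181 = 1.1423.
h = 1.1423² = 1.3049 m.

1.30 m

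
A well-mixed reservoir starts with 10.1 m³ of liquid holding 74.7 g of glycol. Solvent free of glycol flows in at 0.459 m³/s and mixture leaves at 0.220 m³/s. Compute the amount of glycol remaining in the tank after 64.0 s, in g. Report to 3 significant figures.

Let m(t) be the amount of glycol. Volume: V(t) = V₀ + (Q_in − Q_out) t = 10.1 + 0.23900 t; V(64.0) = 25.396 m³.
Species balance (pure solvent in): dm/dt = −Q_out · m/V(t).
dm/m = −Q_out dt/(V₀ + 0.23900 t); integrating gives ln(m/m₀) = −(Q_out/(Q_in−Q_out)) ln(V/V₀).
m = m₀ (V₀/V)^(Q_out/(Q_in−Q_out)) = 74.7 × (10.1/25.396)^(0.92050) = 31.968 g.

32.0 g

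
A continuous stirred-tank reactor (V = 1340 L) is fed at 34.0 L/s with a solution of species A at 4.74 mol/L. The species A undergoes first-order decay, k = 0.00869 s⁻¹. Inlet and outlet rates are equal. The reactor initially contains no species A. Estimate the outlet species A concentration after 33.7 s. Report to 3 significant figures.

Species balance: V dC/dt = Q C_in − Q C − k V C.
dC/dt = (Q/V) C_in − (Q/V + k) C; effective rate a = Q/V + k = 0.025373 + 0.00869 = 0.034063 s⁻¹.
C_ss = Q C_in/(Q + kV) = 3.5308 mol/L; C(t) = C_ss + (C₀ − C_ss) e^(−a t).
C(33.7) = 3.5308 + (-3.5308)·e^(−0.034063·33.7) = 3.5308 + (-3.5308)·0.31729 = 2.4105 mol/L.

2.41 mol/L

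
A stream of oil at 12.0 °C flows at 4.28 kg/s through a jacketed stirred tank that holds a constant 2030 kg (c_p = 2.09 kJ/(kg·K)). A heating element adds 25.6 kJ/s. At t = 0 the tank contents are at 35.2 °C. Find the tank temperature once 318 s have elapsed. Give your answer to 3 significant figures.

25.3 °C

Heat balance on the well-mixed liquid: M c_p dT/dt = ṁ c_p (T_in − T) + 25.6.
Rearrange: dT/dt = (T_ss − T)/τ with τ = M/ṁ = 474.30 s and T_ss = T_in + Q̇/(ṁ c_p) = 14.862 °C.
This is linear first-order; T(t) = T_ss + (T₀ − T_ss) e^(−t/τ).
T(318) = 14.862 + (20.338)·e^(−318/474.30) = 14.862 + (20.338)·0.51147 = 25.264 °C.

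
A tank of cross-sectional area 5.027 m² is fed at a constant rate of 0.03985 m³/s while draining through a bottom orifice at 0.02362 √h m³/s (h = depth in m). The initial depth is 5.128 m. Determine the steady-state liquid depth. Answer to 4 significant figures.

Level balance: A dh/dt = 0.03985 − 0.02362 √h. Setting dh/dt = 0:
Q_in = 0.02362 √h_ss ⇒ √h_ss = 0.03985/0.02362 = 1.68713.
h_ss = 1.68713² = 2.84641 m. (Since h₀ = 5.128 m > h_ss, the level will fall toward this value.)

2.846 m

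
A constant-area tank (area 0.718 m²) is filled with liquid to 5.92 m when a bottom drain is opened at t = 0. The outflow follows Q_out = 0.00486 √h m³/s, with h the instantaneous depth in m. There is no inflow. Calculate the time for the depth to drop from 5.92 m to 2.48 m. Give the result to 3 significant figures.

Volume balance on the tank: A dh/dt = −0.00486 √h.
∫ h^(−1/2) dh = −(0.00486/A) ∫ dt, giving 2√h = 2√h₀ − (0.00486/A) t.
t = 2A(√h₀ − √h)/0.00486 = 2·0.718·(√5.92 − √2.48)/0.00486
  = 1.4360 × (2.4331 − 1.5748) / 0.00486 = 253.61 s.

254 s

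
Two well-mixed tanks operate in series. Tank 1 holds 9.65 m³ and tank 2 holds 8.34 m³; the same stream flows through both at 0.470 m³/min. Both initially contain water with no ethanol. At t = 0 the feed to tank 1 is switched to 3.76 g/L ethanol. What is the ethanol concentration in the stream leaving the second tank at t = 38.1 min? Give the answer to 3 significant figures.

Each tank obeys Vᵢ dCᵢ/dt = Q(Cᵢ₋₁ − Cᵢ), so τᵢ = Vᵢ/Q.
τ₁ = 9.65/0.470 = 20.532 min; τ₂ = 8.34/0.470 = 17.745 min.
Tank 1: C₁ = C_in(1 − e^(−t/τ₁)). Tank 2 (τ₁ ≠ τ₂): C₂ = C_in[1 − (τ₁ e^(−t/τ₁) − τ₂ e^(−t/τ₂))/(τ₁ − τ₂)].
At t = 38.1: e^(−t/τ₁) = 0.15635, e^(−t/τ₂) = 0.11682.
C₂ = 3.76·[1 − (20.532·0.15635 − 17.745·0.11682)/(2.7872)] = 3.76·0.59197 = 2.2258 g/L.

2.23 g/L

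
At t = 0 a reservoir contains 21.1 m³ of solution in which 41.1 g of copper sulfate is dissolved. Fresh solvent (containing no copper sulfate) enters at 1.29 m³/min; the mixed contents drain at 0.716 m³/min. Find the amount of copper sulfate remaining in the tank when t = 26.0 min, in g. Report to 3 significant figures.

21.1 g

Let m(t) be the amount of copper sulfate. Volume: V(t) = V₀ + (Q_in − Q_out) t = 21.1 + 0.57400 t; V(26.0) = 36.024 m³.
Solute balance: dm/dt = 0 − Q_out C = −Q_out m/V(t).
dm/m = −Q_out dt/(V₀ + 0.57400 t); integrating gives ln(m/m₀) = −(Q_out/(Q_in−Q_out)) ln(V/V₀).
m = m₀ (V₀/V)^(Q_out/(Q_in−Q_out)) = 41.1 × (21.1/36.024)^(1.2474) = 21.089 g.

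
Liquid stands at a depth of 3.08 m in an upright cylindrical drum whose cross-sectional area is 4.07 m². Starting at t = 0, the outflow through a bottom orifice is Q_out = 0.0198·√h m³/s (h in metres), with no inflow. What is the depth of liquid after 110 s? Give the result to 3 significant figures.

A dh/dt = −Q_out = −0.0198 √h.
This is separable: 2 d(√h)/dt = −0.0198/A, so √h = √h₀ − (0.0198/(2A)) t.
√h = √3.08 − 0.0198·110/(2·4.07) = 1.7550 − 0.26757 = 1.4874.
h = 1.4874² = 2.2124 m.

2.21 m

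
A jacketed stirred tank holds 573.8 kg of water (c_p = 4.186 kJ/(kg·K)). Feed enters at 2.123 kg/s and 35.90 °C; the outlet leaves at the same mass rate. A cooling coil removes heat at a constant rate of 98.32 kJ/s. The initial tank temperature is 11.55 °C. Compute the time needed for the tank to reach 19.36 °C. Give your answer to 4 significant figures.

239.5 s

Heat balance on the well-mixed liquid: M c_p dT/dt = ṁ c_p (T_in − T) − 98.32.
τ = M/ṁ = 270.278 s; T_ss = T_in − Q̇/(ṁ c_p) = 24.8365 °C.
T(t) = T_ss + (T₀ − T_ss) e^(−t/τ). Set T = 19.36:
e^(−t/τ) = (19.36 − 24.8365)/(11.55 − 24.8365) = 0.412185
t = −270.278 · ln(0.412185) = 239.543 s.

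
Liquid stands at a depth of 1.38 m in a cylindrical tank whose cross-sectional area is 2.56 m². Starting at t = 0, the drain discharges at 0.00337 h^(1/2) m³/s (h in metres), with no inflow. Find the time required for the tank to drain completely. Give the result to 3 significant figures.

1780 s

A dh/dt = −Q_out = −0.00337 √h.
∫ h^(−1/2) dh = −(0.00337/A) ∫ dt, giving 2√h = 2√h₀ − (0.00337/A) t.
Set h = 0: 2√h₀ = (0.00337/A) t_empty ⇒ t_empty = 2A√h₀/0.00337.
t_empty = 2·2.56·√1.38/0.00337 = 5.1200·1.1747/0.00337 = 1784.8 s.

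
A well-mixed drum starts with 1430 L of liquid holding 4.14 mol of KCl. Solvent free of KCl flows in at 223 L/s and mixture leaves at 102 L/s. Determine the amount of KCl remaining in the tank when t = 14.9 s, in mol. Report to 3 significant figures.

2.08 mol

Let m(t) be the amount of KCl. Volume: V(t) = V₀ + (Q_in − Q_out) t = 1430 + 121.00 t; V(14.9) = 3232.9 L.
No KCl enters, so dm/dt = −Q_out · (m/V).
dm/m = −Q_out dt/(V₀ + 121.00 t); integrating gives ln(m/m₀) = −(Q_out/(Q_in−Q_out)) ln(V/V₀).
m = m₀ (V₀/V)^(Q_out/(Q_in−Q_out)) = 4.14 × (1430/3232.9)^(0.84298) = 2.0815 mol.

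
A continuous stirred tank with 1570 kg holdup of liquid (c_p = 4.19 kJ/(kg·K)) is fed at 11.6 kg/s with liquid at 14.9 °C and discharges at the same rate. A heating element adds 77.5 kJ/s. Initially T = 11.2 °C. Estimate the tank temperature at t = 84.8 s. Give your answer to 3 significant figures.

First-law balance (no shaft work): M c_p dT/dt = ṁ c_p (T_in − T) + 77.5.
τ = M/ṁ = 135.34 s; T_ss = T_in + Q̇/(ṁ c_p) = 14.9 + 77.5/(11.6·4.19) = 16.495 °C.
T approaches T_ss exponentially: T(t) = T_ss + (T₀ − T_ss) e^(−t/τ).
T(84.8) = 16.495 + (-5.2945)·e^(−84.8/135.34) = 16.495 + (-5.2945)·0.53443 = 13.665 °C.

13.7 °C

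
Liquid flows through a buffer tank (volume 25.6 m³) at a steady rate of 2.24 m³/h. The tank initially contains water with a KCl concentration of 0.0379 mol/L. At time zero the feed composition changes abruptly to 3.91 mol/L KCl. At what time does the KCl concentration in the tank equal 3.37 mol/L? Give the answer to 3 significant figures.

22.5 h

Species balance: V dC/dt = Q(C_in − C) ⇒ τ = V/Q = 11.429 h.
C(t) = C_in + (C₀ − C_in) e^(−t/τ). Set C = 3.37 and solve for t:
e^(−t/τ) = (C − C_in)/(C₀ − C_in) = (3.37 − 3.91)/(0.0379 − 3.91) = 0.13946
t = −τ ln(…) = 11.429 × 1.9700 = 22.514 h.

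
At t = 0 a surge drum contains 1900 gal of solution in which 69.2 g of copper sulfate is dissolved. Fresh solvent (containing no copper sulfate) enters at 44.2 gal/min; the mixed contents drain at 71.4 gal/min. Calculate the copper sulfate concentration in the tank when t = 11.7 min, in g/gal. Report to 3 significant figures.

0.0270 g/gal

Total volume: dV/dt = Q_in − Q_out = -27.200 gal/min, so V(t) = 1900 − 27.200 t and V(11.7) = 1581.8 gal.
Species balance (pure solvent in): dm/dt = −Q_out · m/V(t).
Separate: dm/m = −Q_out dt/V(t) ⇒ ln(m/m₀) = −(Q_out/(Q_in−Q_out)) ln(V/V₀).
m = m₀ (V₀/V)^(Q_out/(Q_in−Q_out)) = 69.2 × (1900/1581.8)^(-2.6250) = 42.768 g.
C = m/V = 42.768/1581.8 = 0.027038 g/gal.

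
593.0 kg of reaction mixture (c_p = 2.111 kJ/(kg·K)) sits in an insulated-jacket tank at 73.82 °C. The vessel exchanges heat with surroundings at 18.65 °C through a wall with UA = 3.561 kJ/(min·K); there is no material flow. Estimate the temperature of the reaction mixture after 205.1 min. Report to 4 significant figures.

Lumped-capacitance energy balance: M c_p dT/dt = UA(T_amb − T).
dT/dt = (T_ss − T)/τ with T_ss = T_amb = 18.6500 °C, τ = M c_p/UA = 593.0·2.111/3.561 = 351.537 min.
Solution: T(t) = T_ss + (T₀ − T_ss) e^(−t/τ).
T(205.1) = 18.6500 + (55.1700)·0.557977 = 49.4336 °C.

49.43 °C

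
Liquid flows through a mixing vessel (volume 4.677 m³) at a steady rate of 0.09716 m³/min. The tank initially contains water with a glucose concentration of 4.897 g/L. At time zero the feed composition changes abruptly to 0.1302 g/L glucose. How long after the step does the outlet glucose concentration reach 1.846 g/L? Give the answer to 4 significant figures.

49.19 min

Species balance: V dC/dt = Q(C_in − C) ⇒ τ = V/Q = 48.1371 min.
C(t) = C_in + (C₀ − C_in) e^(−t/τ). Set C = 1.846 and solve for t:
e^(−t/τ) = (C − C_in)/(C₀ − C_in) = (1.846 − 0.1302)/(4.897 − 0.1302) = 0.359948
t = −τ ln(…) = 48.1371 × 1.02180 = 49.1863 min.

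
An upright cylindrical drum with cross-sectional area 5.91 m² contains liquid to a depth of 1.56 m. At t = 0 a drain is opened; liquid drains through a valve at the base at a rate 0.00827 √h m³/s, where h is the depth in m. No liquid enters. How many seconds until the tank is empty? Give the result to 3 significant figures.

1790 s

Unsteady balance on liquid volume: A dh/dt = −0.00827 √h.
∫ h^(−1/2) dh = −(0.00827/A) ∫ dt, giving 2√h = 2√h₀ − (0.00827/A) t.
Set h = 0: 2√h₀ = (0.00827/A) t_empty ⇒ t_empty = 2A√h₀/0.00827.
t_empty = 2·5.91·√1.56/0.00827 = 11.820·1.2490/0.00827 = 1785.1 s.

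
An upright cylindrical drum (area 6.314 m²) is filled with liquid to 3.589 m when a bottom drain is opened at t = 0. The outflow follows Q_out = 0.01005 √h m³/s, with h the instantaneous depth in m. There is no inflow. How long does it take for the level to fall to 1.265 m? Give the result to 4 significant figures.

Unsteady balance on liquid volume: A dh/dt = −0.01005 √h.
∫ h^(−1/2) dh = −(0.01005/A) ∫ dt, giving 2√h = 2√h₀ − (0.01005/A) t.
t = 2A(√h₀ − √h)/0.01005 = 2·6.314·(√3.589 − √1.265)/0.01005
  = 12.6280 × (1.89447 − 1.12472) / 0.01005 = 967.196 s.

967.2 s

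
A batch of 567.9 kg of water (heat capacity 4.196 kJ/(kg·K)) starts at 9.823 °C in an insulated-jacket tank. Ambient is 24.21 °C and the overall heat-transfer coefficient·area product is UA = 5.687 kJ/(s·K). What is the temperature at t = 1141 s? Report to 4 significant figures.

23.27 °C

Energy balance: M c_p dT/dt = −UA(T − T_amb).
dT/dt = (T_ss − T)/τ with T_ss = T_amb = 24.2100 °C, τ = M c_p/UA = 567.9·4.196/5.687 = 419.010 s.
Solution: T(t) = T_ss + (T₀ − T_ss) e^(−t/τ).
T(1141) = 24.2100 + (-14.3870)·0.0656717 = 23.2652 °C.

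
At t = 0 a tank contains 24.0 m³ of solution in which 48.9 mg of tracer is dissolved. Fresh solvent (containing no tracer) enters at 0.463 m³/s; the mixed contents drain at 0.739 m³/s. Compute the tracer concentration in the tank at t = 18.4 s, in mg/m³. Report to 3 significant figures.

Let m(t) be the amount of tracer. Volume: V(t) = V₀ + (Q_in − Q_out) t = 24.0 − 0.27600 t; V(18.4) = 18.922 m³.
Species balance (pure solvent in): dm/dt = −Q_out · m/V(t).
dm/m = −Q_out dt/(V₀ − 0.27600 t); integrating gives ln(m/m₀) = −(Q_out/(Q_in−Q_out)) ln(V/V₀).
m = m₀ (V₀/V)^(Q_out/(Q_in−Q_out)) = 48.9 × (24.0/18.922)^(-2.6775) = 25.873 mg.
C = m/V = 25.873/18.922 = 1.3674 mg/m³.

1.37 mg/m³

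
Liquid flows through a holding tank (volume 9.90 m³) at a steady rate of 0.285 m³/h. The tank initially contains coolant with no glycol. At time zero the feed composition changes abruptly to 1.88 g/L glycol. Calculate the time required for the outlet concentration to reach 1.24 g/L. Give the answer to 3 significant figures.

Species balance: V dC/dt = Q(C_in − C) ⇒ τ = V/Q = 34.737 h.
C(t) = C_in + (C₀ − C_in) e^(−t/τ). Set C = 1.24 and solve for t:
e^(−t/τ) = (C − C_in)/(C₀ − C_in) = (1.24 − 1.88)/(0 − 1.88) = 0.34043
t = −τ ln(…) = 34.737 × 1.0776 = 37.431 h.

37.4 h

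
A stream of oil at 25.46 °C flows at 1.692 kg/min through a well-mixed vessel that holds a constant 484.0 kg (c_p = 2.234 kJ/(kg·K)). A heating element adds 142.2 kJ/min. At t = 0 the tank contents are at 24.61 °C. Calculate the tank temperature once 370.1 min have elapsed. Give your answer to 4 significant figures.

M c_p dT/dt = ṁ c_p (T_in − T) + Q̇.
Rearrange: dT/dt = (T_ss − T)/τ with τ = M/ṁ = 286.052 min and T_ss = T_in + Q̇/(ṁ c_p) = 63.0798 °C.
This is linear first-order; T(t) = T_ss + (T₀ − T_ss) e^(−t/τ).
T(370.1) = 63.0798 + (-38.4698)·e^(−370.1/286.052) = 63.0798 + (-38.4698)·0.274221 = 52.5305 °C.

52.53 °C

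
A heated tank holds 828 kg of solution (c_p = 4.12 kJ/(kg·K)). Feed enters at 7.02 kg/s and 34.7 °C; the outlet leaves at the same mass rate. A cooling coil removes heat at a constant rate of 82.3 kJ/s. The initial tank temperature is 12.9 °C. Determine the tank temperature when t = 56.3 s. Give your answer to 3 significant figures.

M c_p dT/dt = ṁ c_p (T_in − T) − Q̇.
Rearrange: dT/dt = (T_ss − T)/τ with τ = M/ṁ = 117.95 s and T_ss = T_in − Q̇/(ṁ c_p) = 31.854 °C.
T approaches T_ss exponentially: T(t) = T_ss + (T₀ − T_ss) e^(−t/τ).
T(56.3) = 31.854 + (-18.954)·e^(−56.3/117.95) = 31.854 + (-18.954)·0.62044 = 20.094 °C.

20.1 °C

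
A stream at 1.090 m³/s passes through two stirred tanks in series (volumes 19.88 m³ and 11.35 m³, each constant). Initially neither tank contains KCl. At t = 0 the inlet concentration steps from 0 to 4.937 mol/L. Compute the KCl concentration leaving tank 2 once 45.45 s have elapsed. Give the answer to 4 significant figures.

Each tank obeys Vᵢ dCᵢ/dt = Q(Cᵢ₋₁ − Cᵢ), so τᵢ = Vᵢ/Q.
τ₁ = 19.88/1.090 = 18.2385 s; τ₂ = 11.35/1.090 = 10.4128 s.
Tank 1: C₁ = C_in(1 − e^(−t/τ₁)). Tank 2 (τ₁ ≠ τ₂): C₂ = C_in[1 − (τ₁ e^(−t/τ₁) − τ₂ e^(−t/τ₂))/(τ₁ − τ₂)].
At t = 45.45: e^(−t/τ₁) = 0.0827462, e^(−t/τ₂) = 0.0127172.
C₂ = 4.937·[1 − (18.2385·0.0827462 − 10.4128·0.0127172)/(7.82569)] = 4.937·0.824073 = 4.06845 mol/L.

4.068 mol/L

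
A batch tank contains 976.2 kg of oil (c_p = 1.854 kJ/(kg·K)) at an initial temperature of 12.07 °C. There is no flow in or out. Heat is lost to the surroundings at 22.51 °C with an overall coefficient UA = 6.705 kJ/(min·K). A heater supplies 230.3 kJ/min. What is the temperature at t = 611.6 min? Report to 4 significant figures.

M c_p dT/dt = −UA(T − T_amb) + Q̇.
dT/dt = (T_ss − T)/τ with T_ss = T_amb + Q̇/UA = 22.51 + 230.3/6.705 = 56.8575 °C, τ = M c_p/UA = 976.2·1.854/6.705 = 269.929 min.
Integrating: T(t) = T_ss + (T₀ − T_ss) e^(−t/τ).
T(611.6) = 56.8575 + (-44.7875)·0.103749 = 52.2108 °C.

52.21 °C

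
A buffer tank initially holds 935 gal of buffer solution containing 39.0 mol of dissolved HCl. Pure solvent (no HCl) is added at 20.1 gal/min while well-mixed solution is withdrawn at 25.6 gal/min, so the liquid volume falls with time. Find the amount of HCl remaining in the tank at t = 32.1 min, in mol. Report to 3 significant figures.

Total volume: dV/dt = Q_in − Q_out = -5.5000 gal/min, so V(t) = 935 − 5.5000 t and V(32.1) = 758.45 gal.
No HCl enters, so dm/dt = −Q_out · (m/V).
Separate: dm/m = −Q_out dt/V(t) ⇒ ln(m/m₀) = −(Q_out/(Q_in−Q_out)) ln(V/V₀).
m = m₀ (V₀/V)^(Q_out/(Q_in−Q_out)) = 39.0 × (935/758.45)^(-4.6545) = 14.724 mol.

14.7 mol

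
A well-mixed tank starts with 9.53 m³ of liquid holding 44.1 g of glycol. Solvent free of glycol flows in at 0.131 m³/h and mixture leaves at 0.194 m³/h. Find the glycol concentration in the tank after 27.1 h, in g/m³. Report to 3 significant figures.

Total volume: dV/dt = Q_in − Q_out = -0.063000 m³/h, so V(t) = 9.53 − 0.063000 t and V(27.1) = 7.8227 m³.
No glycol enters, so dm/dt = −Q_out · (m/V).
dm/m = −Q_out dt/(V₀ − 0.063000 t); integrating gives ln(m/m₀) = −(Q_out/(Q_in−Q_out)) ln(V/V₀).
m = m₀ (V₀/V)^(Q_out/(Q_in−Q_out)) = 44.1 × (9.53/7.8227)^(-3.0794) = 24.012 g.
C = m/V = 24.012/7.8227 = 3.0695 g/m³.

3.07 g/m³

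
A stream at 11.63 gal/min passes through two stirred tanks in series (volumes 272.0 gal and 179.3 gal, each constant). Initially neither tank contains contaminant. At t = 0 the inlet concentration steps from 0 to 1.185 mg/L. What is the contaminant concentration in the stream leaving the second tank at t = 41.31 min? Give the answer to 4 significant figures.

Time constants: τᵢ = Vᵢ/Q for each well-mixed tank.
τ₁ = 272.0/11.63 = 23.3878 min; τ₂ = 179.3/11.63 = 15.4170 min.
Tank 1: C₁ = C_in(1 − e^(−t/τ₁)). Tank 2 (τ₁ ≠ τ₂): C₂ = C_in[1 − (τ₁ e^(−t/τ₁) − τ₂ e^(−t/τ₂))/(τ₁ − τ₂)].
At t = 41.31: e^(−t/τ₁) = 0.170963, e^(−t/τ₂) = 0.0685971.
C₂ = 1.185·[1 − (23.3878·0.170963 − 15.4170·0.0685971)/(7.97077)] = 1.185·0.631040 = 0.747783 mg/L.

0.7478 mg/L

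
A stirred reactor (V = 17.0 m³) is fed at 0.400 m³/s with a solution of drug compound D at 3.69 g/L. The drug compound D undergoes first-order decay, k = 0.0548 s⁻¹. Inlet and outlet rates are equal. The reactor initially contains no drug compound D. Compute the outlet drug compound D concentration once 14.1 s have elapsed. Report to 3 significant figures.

0.741 g/L

V dC/dt = Q(C_in − C) − k V C.
dC/dt = (Q/V) C_in − (Q/V + k) C; effective rate a = Q/V + k = 0.023529 + 0.0548 = 0.078329 s⁻¹.
C_ss = Q C_in/(Q + kV) = 1.1084 g/L; C(t) = C_ss + (C₀ − C_ss) e^(−a t).
C(14.1) = 1.1084 + (-1.1084)·e^(−0.078329·14.1) = 1.1084 + (-1.1084)·0.33139 = 0.74111 g/L.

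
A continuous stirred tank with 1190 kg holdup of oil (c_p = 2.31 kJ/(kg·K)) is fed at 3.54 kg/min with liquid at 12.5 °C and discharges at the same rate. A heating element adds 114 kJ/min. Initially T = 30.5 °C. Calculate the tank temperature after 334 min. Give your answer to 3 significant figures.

27.9 °C

Heat balance on the well-mixed liquid: M c_p dT/dt = ṁ c_p (T_in − T) + 114.
τ = M/ṁ = 336.16 min; T_ss = T_in + Q̇/(ṁ c_p) = 12.5 + 114/(3.54·2.31) = 26.441 °C.
This is linear first-order; T(t) = T_ss + (T₀ − T_ss) e^(−t/τ).
T(334) = 26.441 + (4.0591)·e^(−334/336.16) = 26.441 + (4.0591)·0.37025 = 27.944 °C.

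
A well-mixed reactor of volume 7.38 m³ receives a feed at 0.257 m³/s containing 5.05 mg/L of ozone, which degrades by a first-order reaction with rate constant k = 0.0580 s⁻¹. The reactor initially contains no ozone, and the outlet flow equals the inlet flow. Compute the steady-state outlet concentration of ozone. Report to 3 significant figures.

Accumulation = in − out − consumed: V dC/dt = Q C_in − Q C − k V C.
At steady state: 0 = Q C_in − (Q + kV) C_ss, so C_ss = Q C_in/(Q + kV).
C_ss = 0.257·5.05/(0.257 + 0.0580·7.38) = 1.2978/0.68504 = 1.8946 mg/L.

1.89 mg/L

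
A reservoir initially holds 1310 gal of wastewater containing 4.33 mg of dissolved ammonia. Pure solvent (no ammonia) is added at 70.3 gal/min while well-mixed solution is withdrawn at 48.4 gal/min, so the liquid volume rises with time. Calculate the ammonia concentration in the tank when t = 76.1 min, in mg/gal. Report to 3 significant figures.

0.000237 mg/gal

Let m(t) be the amount of ammonia. Volume: V(t) = V₀ + (Q_in − Q_out) t = 1310 + 21.900 t; V(76.1) = 2976.6 gal.
Species balance (pure solvent in): dm/dt = −Q_out · m/V(t).
dm/m = −Q_out dt/(V₀ + 21.900 t); integrating gives ln(m/m₀) = −(Q_out/(Q_in−Q_out)) ln(V/V₀).
m = m₀ (V₀/V)^(Q_out/(Q_in−Q_out)) = 4.33 × (1310/2976.6)^(2.2100) = 0.70587 mg.
C = m/V = 0.70587/2976.6 = 0.00023714 mg/gal.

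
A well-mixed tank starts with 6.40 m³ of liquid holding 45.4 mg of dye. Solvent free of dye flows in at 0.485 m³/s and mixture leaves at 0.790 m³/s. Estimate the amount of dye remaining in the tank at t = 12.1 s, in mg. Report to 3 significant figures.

Let m(t) be the amount of dye. Volume: V(t) = V₀ + (Q_in − Q_out) t = 6.40 − 0.30500 t; V(12.1) = 2.7095 m³.
No dye enters, so dm/dt = −Q_out · (m/V).
Separate: dm/m = −Q_out dt/V(t) ⇒ ln(m/m₀) = −(Q_out/(Q_in−Q_out)) ln(V/V₀).
m = m₀ (V₀/V)^(Q_out/(Q_in−Q_out)) = 45.4 × (6.40/2.7095)^(-2.5902) = 4.8997 mg.

4.90 mg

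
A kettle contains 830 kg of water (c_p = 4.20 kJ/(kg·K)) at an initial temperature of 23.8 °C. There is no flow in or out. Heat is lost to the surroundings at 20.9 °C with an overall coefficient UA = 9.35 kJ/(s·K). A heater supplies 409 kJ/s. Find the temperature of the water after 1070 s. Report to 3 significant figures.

M c_p dT/dt = −UA(T − T_amb) + Q̇.
dT/dt = (T_ss − T)/τ with T_ss = T_amb + Q̇/UA = 20.9 + 409/9.35 = 64.643 °C, τ = M c_p/UA = 830·4.20/9.35 = 372.83 s.
Solution: T(t) = T_ss + (T₀ − T_ss) e^(−t/τ).
T(1070) = 64.643 + (-40.843)·0.056704 = 62.327 °C.

62.3 °C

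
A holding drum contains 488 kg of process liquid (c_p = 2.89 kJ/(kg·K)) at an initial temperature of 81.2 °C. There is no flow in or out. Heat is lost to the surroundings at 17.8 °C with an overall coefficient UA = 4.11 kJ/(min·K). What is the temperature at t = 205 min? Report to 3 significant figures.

52.7 °C

M c_p dT/dt = −UA(T − T_amb).
dT/dt = (T_ss − T)/τ with T_ss = T_amb = 17.800 °C, τ = M c_p/UA = 488·2.89/4.11 = 343.14 min.
This is linear first-order; T(t) = T_ss + (T₀ − T_ss) e^(−t/τ).
T(205) = 17.800 + (63.400)·0.55023 = 52.685 °C.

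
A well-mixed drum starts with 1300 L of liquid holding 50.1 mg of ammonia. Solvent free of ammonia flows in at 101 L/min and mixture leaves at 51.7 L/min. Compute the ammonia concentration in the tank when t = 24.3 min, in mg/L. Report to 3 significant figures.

Total volume: dV/dt = Q_in − Q_out = 49.300 L/min, so V(t) = 1300 + 49.300 t and V(24.3) = 2498.0 L.
Solute balance: dm/dt = 0 − Q_out C = −Q_out m/V(t).
dm/m = −Q_out dt/(V₀ + 49.300 t); integrating gives ln(m/m₀) = −(Q_out/(Q_in−Q_out)) ln(V/V₀).
m = m₀ (V₀/V)^(Q_out/(Q_in−Q_out)) = 50.1 × (1300/2498.0)^(1.0487) = 25.257 mg.
C = m/V = 25.257/2498.0 = 0.010111 mg/L.

0.0101 mg/L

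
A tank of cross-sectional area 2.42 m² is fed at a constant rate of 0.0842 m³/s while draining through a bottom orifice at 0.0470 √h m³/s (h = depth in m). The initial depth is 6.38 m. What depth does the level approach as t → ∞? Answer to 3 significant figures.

3.21 m

A dh/dt = Q_in − 0.0470 √h. Steady state requires inflow = outflow:
Q_in = 0.0470 √h_ss ⇒ √h_ss = 0.0842/0.0470 = 1.7915.
h_ss = 1.7915² = 3.2094 m. (Since h₀ = 6.38 m > h_ss, the level will fall toward this value.)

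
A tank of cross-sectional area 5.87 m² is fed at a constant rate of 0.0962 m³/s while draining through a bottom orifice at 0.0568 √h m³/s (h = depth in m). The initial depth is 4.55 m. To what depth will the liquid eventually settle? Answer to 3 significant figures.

2.87 m

Volume balance on the tank: A dh/dt = Q_in − 0.0568 √h. At steady state dh/dt = 0:
Q_in = 0.0568 √h_ss ⇒ √h_ss = 0.0962/0.0568 = 1.6937.
h_ss = 1.6937² = 2.8685 m. (Since h₀ = 4.55 m > h_ss, the level will fall toward this value.)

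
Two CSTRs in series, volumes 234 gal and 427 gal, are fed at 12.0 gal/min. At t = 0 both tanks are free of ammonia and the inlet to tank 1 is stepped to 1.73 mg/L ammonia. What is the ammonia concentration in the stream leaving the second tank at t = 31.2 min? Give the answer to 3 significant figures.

Each tank obeys Vᵢ dCᵢ/dt = Q(Cᵢ₋₁ − Cᵢ), so τᵢ = Vᵢ/Q.
τ₁ = 234/12.0 = 19.500 min; τ₂ = 427/12.0 = 35.583 min.
Tank 1: C₁ = C_in(1 − e^(−t/τ₁)). Tank 2 (τ₁ ≠ τ₂): C₂ = C_in[1 − (τ₁ e^(−t/τ₁) − τ₂ e^(−t/τ₂))/(τ₁ − τ₂)].
At t = 31.2: e^(−t/τ₁) = 0.20190, e^(−t/τ₂) = 0.41611.
C₂ = 1.73·[1 − (19.500·0.20190 − 35.583·0.41611)/(-16.083)] = 1.73·0.32418 = 0.56083 mg/L.

0.561 mg/L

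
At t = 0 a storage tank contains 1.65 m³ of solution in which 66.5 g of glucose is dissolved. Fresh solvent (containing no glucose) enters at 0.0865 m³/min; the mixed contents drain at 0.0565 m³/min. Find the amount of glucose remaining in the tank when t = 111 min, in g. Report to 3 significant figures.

8.30 g

Let m(t) be the amount of glucose. Volume: V(t) = V₀ + (Q_in − Q_out) t = 1.65 + 0.030000 t; V(111) = 4.9800 m³.
Solute balance: dm/dt = 0 − Q_out C = −Q_out m/V(t).
dm/m = −Q_out dt/(V₀ + 0.030000 t); integrating gives ln(m/m₀) = −(Q_out/(Q_in−Q_out)) ln(V/V₀).
m = m₀ (V₀/V)^(Q_out/(Q_in−Q_out)) = 66.5 × (1.65/4.9800)^(1.8833) = 8.3043 g.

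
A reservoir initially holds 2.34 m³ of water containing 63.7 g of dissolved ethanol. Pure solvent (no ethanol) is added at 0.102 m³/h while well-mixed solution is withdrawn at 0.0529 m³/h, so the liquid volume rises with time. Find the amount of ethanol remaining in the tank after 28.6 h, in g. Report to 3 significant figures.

38.4 g

Let m(t) be the amount of ethanol. Volume: V(t) = V₀ + (Q_in − Q_out) t = 2.34 + 0.049100 t; V(28.6) = 3.7443 m³.
No ethanol enters, so dm/dt = −Q_out · (m/V).
dm/m = −Q_out dt/(V₀ + 0.049100 t); integrating gives ln(m/m₀) = −(Q_out/(Q_in−Q_out)) ln(V/V₀).
m = m₀ (V₀/V)^(Q_out/(Q_in−Q_out)) = 63.7 × (2.34/3.7443)^(1.0774) = 38.387 g.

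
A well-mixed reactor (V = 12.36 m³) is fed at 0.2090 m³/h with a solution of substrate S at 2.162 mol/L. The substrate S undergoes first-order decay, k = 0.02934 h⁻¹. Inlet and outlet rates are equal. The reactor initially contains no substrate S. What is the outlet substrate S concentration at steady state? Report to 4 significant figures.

V dC/dt = Q(C_in − C) − k V C.
Steady state (dC/dt = 0): C_ss = Q C_in/(Q + kV) = C_in/(1 + kV/Q).
C_ss = 0.2090·2.162/(0.2090 + 0.02934·12.36) = 0.451858/0.571642 = 0.790456 mol/L.

0.7905 mol/L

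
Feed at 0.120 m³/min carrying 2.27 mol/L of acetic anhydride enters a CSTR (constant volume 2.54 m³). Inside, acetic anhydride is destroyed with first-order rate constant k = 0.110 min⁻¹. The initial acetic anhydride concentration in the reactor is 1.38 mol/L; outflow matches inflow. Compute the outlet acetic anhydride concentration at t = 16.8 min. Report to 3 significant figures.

V dC/dt = Q(C_in − C) − k V C.
dC/dt = (Q/V) C_in − (Q/V + k) C; effective rate a = Q/V + k = 0.047244 + 0.110 = 0.15724 min⁻¹.
C_ss = Q C_in/(Q + kV) = 0.68202 mol/L; C(t) = C_ss + (C₀ − C_ss) e^(−a t).
C(16.8) = 0.68202 + (0.69798)·e^(−0.15724·16.8) = 0.68202 + (0.69798)·0.071240 = 0.73175 mol/L.

0.732 mol/L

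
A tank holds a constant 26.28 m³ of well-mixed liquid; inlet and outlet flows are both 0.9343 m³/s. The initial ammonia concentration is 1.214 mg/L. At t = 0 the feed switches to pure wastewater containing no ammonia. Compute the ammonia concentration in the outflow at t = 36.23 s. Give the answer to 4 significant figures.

0.3348 mg/L

Accumulation = in − out for the solute gives V dC/dt = Q(C_in − C).
Time constant τ = V/Q = 26.28/0.9343 = 28.1280 s.
Solution: C(t) = C_in + (C₀ − C_in) e^(−t/τ).
C(36.23) = 0 + (1.214 − 0)·e^(−36.23/28.1280) = 0 + (1.21400)·0.275811 = 0.334834 mg/L.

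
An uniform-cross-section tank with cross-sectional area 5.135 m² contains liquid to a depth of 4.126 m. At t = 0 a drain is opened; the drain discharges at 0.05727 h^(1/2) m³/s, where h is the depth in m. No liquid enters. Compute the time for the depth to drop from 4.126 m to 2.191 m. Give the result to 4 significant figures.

Mass balance (ρ constant): A dh/dt = −0.05727 √h.
This is separable: 2 d(√h)/dt = −0.05727/A, so √h = √h₀ − (0.05727/(2A)) t.
t = 2A(√h₀ − √h)/0.05727 = 2·5.135·(√4.126 − √2.191)/0.05727
  = 10.2700 × (2.03126 − 1.48020) / 0.05727 = 98.8181 s.

98.82 s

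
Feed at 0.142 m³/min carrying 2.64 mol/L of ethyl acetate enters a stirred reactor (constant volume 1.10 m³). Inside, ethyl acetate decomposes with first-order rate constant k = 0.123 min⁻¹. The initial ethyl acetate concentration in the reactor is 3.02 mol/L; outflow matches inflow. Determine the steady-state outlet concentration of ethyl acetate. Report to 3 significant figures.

V dC/dt = Q(C_in − C) − k V C.
Steady state (dC/dt = 0): C_ss = Q C_in/(Q + kV) = C_in/(1 + kV/Q).
C_ss = 0.142·2.64/(0.142 + 0.123·1.10) = 0.37488/0.27730 = 1.3519 mol/L.

1.35 mol/L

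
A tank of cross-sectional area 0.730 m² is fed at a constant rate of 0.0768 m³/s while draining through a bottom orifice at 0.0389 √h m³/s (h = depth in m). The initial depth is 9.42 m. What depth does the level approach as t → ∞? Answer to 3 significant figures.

Level balance: A dh/dt = 0.0768 − 0.0389 √h. Setting dh/dt = 0:
Q_in = 0.0389 √h_ss ⇒ √h_ss = 0.0768/0.0389 = 1.9743.
h_ss = 1.9743² = 3.8978 m. (Since h₀ = 9.42 m > h_ss, the level will fall toward this value.)

3.90 m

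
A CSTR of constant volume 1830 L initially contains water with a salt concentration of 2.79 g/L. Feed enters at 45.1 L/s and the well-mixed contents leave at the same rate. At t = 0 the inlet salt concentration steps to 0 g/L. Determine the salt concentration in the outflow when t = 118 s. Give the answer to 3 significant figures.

Unsteady species balance (constant V, well mixed): V dC/dt = Q(C_in − C).
Rewrite as dC/dt + C/τ = C_in/τ, τ = V/Q = 40.576 s.
C approaches C_in exponentially: C(t) = C_in + (C₀ − C_in) e^(−t/τ).
C(118) = 0 + (2.79 − 0)·e^(−118/40.576) = 0 + (2.7900)·0.054580 = 0.15228 g/L.

0.152 g/L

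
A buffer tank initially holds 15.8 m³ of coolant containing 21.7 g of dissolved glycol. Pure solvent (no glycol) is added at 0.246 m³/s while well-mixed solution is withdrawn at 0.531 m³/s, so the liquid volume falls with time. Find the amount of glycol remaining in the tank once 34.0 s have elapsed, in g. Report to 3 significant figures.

3.70 g

Total volume: dV/dt = Q_in − Q_out = -0.28500 m³/s, so V(t) = 15.8 − 0.28500 t and V(34.0) = 6.1100 m³.
Species balance (pure solvent in): dm/dt = −Q_out · m/V(t).
dm/m = −Q_out dt/(V₀ − 0.28500 t); integrating gives ln(m/m₀) = −(Q_out/(Q_in−Q_out)) ln(V/V₀).
m = m₀ (V₀/V)^(Q_out/(Q_in−Q_out)) = 21.7 × (15.8/6.1100)^(-1.8632) = 3.6957 g.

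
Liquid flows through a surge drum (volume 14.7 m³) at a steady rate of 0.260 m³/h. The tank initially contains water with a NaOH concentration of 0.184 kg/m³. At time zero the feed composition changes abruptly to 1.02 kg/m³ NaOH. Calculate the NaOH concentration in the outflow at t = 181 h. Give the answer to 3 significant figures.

Accumulation = in − out for the solute gives V dC/dt = Q(C_in − C).
Rewrite as dC/dt + C/τ = C_in/τ, τ = V/Q = 56.538 h.
This is linear first-order; C(t) = C_in + (C₀ − C_in) e^(−t/τ).
C(181) = 1.02 + (0.184 − 1.02)·e^(−181/56.538) = 1.02 + (-0.83600)·0.040707 = 0.98597 kg/m³.

0.986 kg/m³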